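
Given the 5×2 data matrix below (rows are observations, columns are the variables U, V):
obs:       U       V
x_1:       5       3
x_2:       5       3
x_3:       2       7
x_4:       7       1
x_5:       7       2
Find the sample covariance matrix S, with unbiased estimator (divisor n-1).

Step 1 — column means:
  mean(U) = (5 + 5 + 2 + 7 + 7) / 5 = 26/5 = 5.2
  mean(V) = (3 + 3 + 7 + 1 + 2) / 5 = 16/5 = 3.2

Step 2 — sample covariance S[i,j] = (1/(n-1)) · Σ_k (x_{k,i} - mean_i) · (x_{k,j} - mean_j), with n-1 = 4.
  S[U,U] = ((-0.2)·(-0.2) + (-0.2)·(-0.2) + (-3.2)·(-3.2) + (1.8)·(1.8) + (1.8)·(1.8)) / 4 = 16.8/4 = 4.2
  S[U,V] = ((-0.2)·(-0.2) + (-0.2)·(-0.2) + (-3.2)·(3.8) + (1.8)·(-2.2) + (1.8)·(-1.2)) / 4 = -18.2/4 = -4.55
  S[V,V] = ((-0.2)·(-0.2) + (-0.2)·(-0.2) + (3.8)·(3.8) + (-2.2)·(-2.2) + (-1.2)·(-1.2)) / 4 = 20.8/4 = 5.2

S is symmetric (S[j,i] = S[i,j]). Assembling:

S = [[4.2, -4.55],
 [-4.55, 5.2]]


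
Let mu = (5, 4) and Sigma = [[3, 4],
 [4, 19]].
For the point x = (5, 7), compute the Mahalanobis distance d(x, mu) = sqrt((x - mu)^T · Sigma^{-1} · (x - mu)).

Step 1 — centre the observation: (x - mu) = (0, 3).

Step 2 — invert Sigma. det(Sigma) = 3·19 - (4)² = 41.
  Sigma^{-1} = (1/det) · [[d, -b], [-b, a]] = [[0.4634, -0.0976],
 [-0.0976, 0.0732]].

Step 3 — form the quadratic (x - mu)^T · Sigma^{-1} · (x - mu):
  Sigma^{-1} · (x - mu) = (-0.2927, 0.2195).
  (x - mu)^T · [Sigma^{-1} · (x - mu)] = (0)·(-0.2927) + (3)·(0.2195) = 0.6585.

Step 4 — take square root: d = √(0.6585) ≈ 0.8115.

d(x, mu) = √(0.6585) ≈ 0.8115


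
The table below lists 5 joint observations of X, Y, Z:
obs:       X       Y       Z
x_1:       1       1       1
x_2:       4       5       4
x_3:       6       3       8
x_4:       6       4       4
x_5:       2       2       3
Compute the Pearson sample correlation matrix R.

Step 1 — column means:
  mean(X) = (1 + 4 + 6 + 6 + 2) / 5 = 19/5 = 3.8
  mean(Y) = (1 + 5 + 3 + 4 + 2) / 5 = 15/5 = 3
  mean(Z) = (1 + 4 + 8 + 4 + 3) / 5 = 20/5 = 4

Step 2 — sample variances and covariances s[i,j] = (1/(n-1)) · Σ_k (x_{k,i} - mean_i) · (x_{k,j} - mean_j), with n-1 = 4:
  s[X,X] = ((-2.8)·(-2.8) + (0.2)·(0.2) + (2.2)·(2.2) + (2.2)·(2.2) + (-1.8)·(-1.8)) / 4 = 20.8/4 = 5.2
  s[X,Y] = ((-2.8)·(-2) + (0.2)·(2) + (2.2)·(0) + (2.2)·(1) + (-1.8)·(-1)) / 4 = 10/4 = 2.5
  s[X,Z] = ((-2.8)·(-3) + (0.2)·(0) + (2.2)·(4) + (2.2)·(0) + (-1.8)·(-1)) / 4 = 19/4 = 4.75
  s[Y,Y] = ((-2)·(-2) + (2)·(2) + (0)·(0) + (1)·(1) + (-1)·(-1)) / 4 = 10/4 = 2.5
  s[Y,Z] = ((-2)·(-3) + (2)·(0) + (0)·(4) + (1)·(0) + (-1)·(-1)) / 4 = 7/4 = 1.75
  s[Z,Z] = ((-3)·(-3) + (0)·(0) + (4)·(4) + (0)·(0) + (-1)·(-1)) / 4 = 26/4 = 6.5
  Sample standard deviations s_i = √(s[i,i]):
  s(X) = √(5.2) = 2.2804
  s(Y) = √(2.5) = 1.5811
  s(Z) = √(6.5) = 2.5495

Step 3 — r_{ij} = s_{ij} / (s_i · s_j):
  r[X,X] = 1 (diagonal).
  r[X,Y] = 2.5 / (2.2804 · 1.5811) = 2.5 / 3.6056 = 0.6934
  r[X,Z] = 4.75 / (2.2804 · 2.5495) = 4.75 / 5.8138 = 0.817
  r[Y,Y] = 1 (diagonal).
  r[Y,Z] = 1.75 / (1.5811 · 2.5495) = 1.75 / 4.0311 = 0.4341
  r[Z,Z] = 1 (diagonal).

R is symmetric with unit diagonal. Assembling:

R = [[1, 0.6934, 0.817],
 [0.6934, 1, 0.4341],
 [0.817, 0.4341, 1]]


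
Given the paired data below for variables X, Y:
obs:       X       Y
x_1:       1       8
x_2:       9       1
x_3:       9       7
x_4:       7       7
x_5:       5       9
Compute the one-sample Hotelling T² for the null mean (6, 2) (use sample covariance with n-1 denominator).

Step 1 — sample mean vector:
  mean(X) = (1 + 9 + 9 + 7 + 5) / 5 = 31/5 = 6.2
  mean(Y) = (8 + 1 + 7 + 7 + 9) / 5 = 32/5 = 6.4
  x̄ = (6.2, 6.4),  deviation x̄ - mu_0 = (6.2, 6.4) - (6, 2) = (0.2, 4.4).

Step 2 — sample covariance matrix, S[i,j] = (1/(n-1)) · Σ_k (x_{k,i} - mean_i) · (x_{k,j} - mean_j), divisor n-1 = 4:
  S[X,X] = ((-5.2)·(-5.2) + (2.8)·(2.8) + (2.8)·(2.8) + (0.8)·(0.8) + (-1.2)·(-1.2)) / 4 = 44.8/4 = 11.2
  S[X,Y] = ((-5.2)·(1.6) + (2.8)·(-5.4) + (2.8)·(0.6) + (0.8)·(0.6) + (-1.2)·(2.6)) / 4 = -24.4/4 = -6.1
  S[Y,Y] = ((1.6)·(1.6) + (-5.4)·(-5.4) + (0.6)·(0.6) + (0.6)·(0.6) + (2.6)·(2.6)) / 4 = 39.2/4 = 9.8
  S = [[11.2, -6.1],
 [-6.1, 9.8]].

Step 3 — invert S. det(S) = 11.2·9.8 - (-6.1)² = 72.55.
  S^{-1} = (1/det) · [[d, -b], [-b, a]] = [[0.1351, 0.0841],
 [0.0841, 0.1544]].

Step 4 — quadratic form (x̄ - mu_0)^T · S^{-1} · (x̄ - mu_0):
  S^{-1} · (x̄ - mu_0) = (0.397, 0.6961),
  (x̄ - mu_0)^T · [...] = (0.2)·(0.397) + (4.4)·(0.6961) = 3.1421.

Step 5 — scale by n: T² = 5 · 3.1421 = 15.7105.

T² ≈ 15.7105


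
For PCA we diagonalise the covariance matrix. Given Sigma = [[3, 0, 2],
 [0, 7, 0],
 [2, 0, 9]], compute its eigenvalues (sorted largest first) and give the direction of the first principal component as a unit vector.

Step 1 — characteristic polynomial p(λ) = det(λI - Sigma) = λ³ - tr·λ² + c_1·λ - det, where tr = trace, c_1 = sum of the principal 2×2 minors, det = det(Sigma):
  tr = 3 + 7 + 9 = 19,
  c_1 = (3·7 - (0)²) + (3·9 - (2)²) + (7·9 - (0)²) = 21 + 23 + 63 = 107,
  det = 3·(7·9 - (0)²) - (0)·((0)·9 - (0)·(2)) + (2)·((0)·(0) - 7·(2)) = 3·(63) - (0)·(0) + (2)·(-14) = 161.
  So p(λ) = λ³ - 19λ² + 107λ - 161.
Step 2 — look for an integer root (rational root theorem: any rational root is an integer divisor of 161). Testing λ = 7:
  p(7) = 343 - 931 + 749 - 161 = 0  ✓
  Dividing out (λ - 7): p(λ) = (λ - 7)(λ² - 12λ + 23).
Step 3 — remaining eigenvalues from the quadratic λ² - 12λ + 23 = 0:
  Δ = 12² - 4·23 = 144 - 92 = 52,  λ = (12 ± √52)/2 = (12 ± 7.2111)/2 ≈ 9.6056 or 2.3944.
  Sorted: λ_1 = 9.6056,  λ_2 = 7,  λ_3 = 2.3944  (check: sum = 19 = tr ✓).

Step 4 — unit eigenvector for λ_1 ≈ 9.6056: v spans the null space of (Sigma - λ_1 I), whose rows are
  r_1 = (-6.6056, 0, 2),  r_2 = (0, -2.6056, 0),  r_3 = (2, 0, -0.6056).
  v is orthogonal to every row, so take v ∝ r_1 × r_2 = ((0)·(0) - (2)·(-2.6056), (2)·(0) - (-6.6056)·(0), (-6.6056)·(-2.6056) - (0)·(0)) ≈ (5.2111, 0, 17.2111).
  Let u = (5.2111, 0, 17.2111).
  ||u|| = √((5.2111)² + (0)² + (17.2111)²) = √(323.3776) ≈ 17.9827,  v_1 = u/||u|| ≈ (0.2898, 0, 0.9571) (||v_1|| = 1).

λ_1 = 9.6056,  λ_2 = 7,  λ_3 = 2.3944;  v_1 ≈ (0.2898, 0, 0.9571)


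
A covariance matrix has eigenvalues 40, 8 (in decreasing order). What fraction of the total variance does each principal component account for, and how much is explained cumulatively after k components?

Step 1 — total variance = trace(Sigma) = Σ λ_i = 40 + 8 = 48.

Step 2 — fraction explained by component i = λ_i / Σ λ:
  PC1: 40/48 = 0.8333
  PC2: 8/48 = 0.1667

Step 3 — cumulative fraction after k components = (λ_1 + ... + λ_k) / Σ λ:
  k = 1: 40/48 = 0.8333
  k = 2: (40 + 8)/48 = 48/48 = 1

Summary (fraction, with percent):

explained: PC1 0.8333 (83.33%), PC2 0.1667 (16.67%);  cumulative: 0.8333, 1


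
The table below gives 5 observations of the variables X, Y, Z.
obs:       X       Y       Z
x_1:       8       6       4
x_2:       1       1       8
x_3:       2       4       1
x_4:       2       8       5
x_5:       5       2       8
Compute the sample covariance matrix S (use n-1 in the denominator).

Step 1 — column means:
  mean(X) = (8 + 1 + 2 + 2 + 5) / 5 = 18/5 = 3.6
  mean(Y) = (6 + 1 + 4 + 8 + 2) / 5 = 21/5 = 4.2
  mean(Z) = (4 + 8 + 1 + 5 + 8) / 5 = 26/5 = 5.2

Step 2 — sample covariance S[i,j] = (1/(n-1)) · Σ_k (x_{k,i} - mean_i) · (x_{k,j} - mean_j), with n-1 = 4.
  S[X,X] = ((4.4)·(4.4) + (-2.6)·(-2.6) + (-1.6)·(-1.6) + (-1.6)·(-1.6) + (1.4)·(1.4)) / 4 = 33.2/4 = 8.3
  S[X,Y] = ((4.4)·(1.8) + (-2.6)·(-3.2) + (-1.6)·(-0.2) + (-1.6)·(3.8) + (1.4)·(-2.2)) / 4 = 7.4/4 = 1.85
  S[X,Z] = ((4.4)·(-1.2) + (-2.6)·(2.8) + (-1.6)·(-4.2) + (-1.6)·(-0.2) + (1.4)·(2.8)) / 4 = -1.6/4 = -0.4
  S[Y,Y] = ((1.8)·(1.8) + (-3.2)·(-3.2) + (-0.2)·(-0.2) + (3.8)·(3.8) + (-2.2)·(-2.2)) / 4 = 32.8/4 = 8.2
  S[Y,Z] = ((1.8)·(-1.2) + (-3.2)·(2.8) + (-0.2)·(-4.2) + (3.8)·(-0.2) + (-2.2)·(2.8)) / 4 = -17.2/4 = -4.3
  S[Z,Z] = ((-1.2)·(-1.2) + (2.8)·(2.8) + (-4.2)·(-4.2) + (-0.2)·(-0.2) + (2.8)·(2.8)) / 4 = 34.8/4 = 8.7

S is symmetric (S[j,i] = S[i,j]). Assembling:

S = [[8.3, 1.85, -0.4],
 [1.85, 8.2, -4.3],
 [-0.4, -4.3, 8.7]]


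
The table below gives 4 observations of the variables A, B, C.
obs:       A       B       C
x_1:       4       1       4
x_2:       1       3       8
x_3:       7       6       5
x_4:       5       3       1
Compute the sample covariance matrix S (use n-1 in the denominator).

Step 1 — column means:
  mean(A) = (4 + 1 + 7 + 5) / 4 = 17/4 = 4.25
  mean(B) = (1 + 3 + 6 + 3) / 4 = 13/4 = 3.25
  mean(C) = (4 + 8 + 5 + 1) / 4 = 18/4 = 4.5

Step 2 — sample covariance S[i,j] = (1/(n-1)) · Σ_k (x_{k,i} - mean_i) · (x_{k,j} - mean_j), with n-1 = 3.
  S[A,A] = ((-0.25)·(-0.25) + (-3.25)·(-3.25) + (2.75)·(2.75) + (0.75)·(0.75)) / 3 = 18.75/3 = 6.25
  S[A,B] = ((-0.25)·(-2.25) + (-3.25)·(-0.25) + (2.75)·(2.75) + (0.75)·(-0.25)) / 3 = 8.75/3 = 2.9167
  S[A,C] = ((-0.25)·(-0.5) + (-3.25)·(3.5) + (2.75)·(0.5) + (0.75)·(-3.5)) / 3 = -12.5/3 = -4.1667
  S[B,B] = ((-2.25)·(-2.25) + (-0.25)·(-0.25) + (2.75)·(2.75) + (-0.25)·(-0.25)) / 3 = 12.75/3 = 4.25
  S[B,C] = ((-2.25)·(-0.5) + (-0.25)·(3.5) + (2.75)·(0.5) + (-0.25)·(-3.5)) / 3 = 2.5/3 = 0.8333
  S[C,C] = ((-0.5)·(-0.5) + (3.5)·(3.5) + (0.5)·(0.5) + (-3.5)·(-3.5)) / 3 = 25/3 = 8.3333

S is symmetric (S[j,i] = S[i,j]). Assembling:

S = [[6.25, 2.9167, -4.1667],
 [2.9167, 4.25, 0.8333],
 [-4.1667, 0.8333, 8.3333]]


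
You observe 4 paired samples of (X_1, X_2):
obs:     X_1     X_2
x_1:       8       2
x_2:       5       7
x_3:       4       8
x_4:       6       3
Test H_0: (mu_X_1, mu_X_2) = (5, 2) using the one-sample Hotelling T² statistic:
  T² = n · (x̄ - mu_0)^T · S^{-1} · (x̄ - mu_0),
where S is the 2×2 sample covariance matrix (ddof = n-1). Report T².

Step 1 — sample mean vector:
  mean(X_1) = (8 + 5 + 4 + 6) / 4 = 23/4 = 5.75
  mean(X_2) = (2 + 7 + 8 + 3) / 4 = 20/4 = 5
  x̄ = (5.75, 5),  deviation x̄ - mu_0 = (5.75, 5) - (5, 2) = (0.75, 3).

Step 2 — sample covariance matrix, S[i,j] = (1/(n-1)) · Σ_k (x_{k,i} - mean_i) · (x_{k,j} - mean_j), divisor n-1 = 3:
  S[X_1,X_1] = ((2.25)·(2.25) + (-0.75)·(-0.75) + (-1.75)·(-1.75) + (0.25)·(0.25)) / 3 = 8.75/3 = 2.9167
  S[X_1,X_2] = ((2.25)·(-3) + (-0.75)·(2) + (-1.75)·(3) + (0.25)·(-2)) / 3 = -14/3 = -4.6667
  S[X_2,X_2] = ((-3)·(-3) + (2)·(2) + (3)·(3) + (-2)·(-2)) / 3 = 26/3 = 8.6667
  S = [[2.9167, -4.6667],
 [-4.6667, 8.6667]].

Step 3 — invert S. det(S) = 2.9167·8.6667 - (-4.6667)² = 3.5.
  S^{-1} = (1/det) · [[d, -b], [-b, a]] = [[2.4762, 1.3333],
 [1.3333, 0.8333]].

Step 4 — quadratic form (x̄ - mu_0)^T · S^{-1} · (x̄ - mu_0):
  S^{-1} · (x̄ - mu_0) = (5.8571, 3.5),
  (x̄ - mu_0)^T · [...] = (0.75)·(5.8571) + (3)·(3.5) = 14.8929.

Step 5 — scale by n: T² = 4 · 14.8929 = 59.5714.

T² ≈ 59.5714


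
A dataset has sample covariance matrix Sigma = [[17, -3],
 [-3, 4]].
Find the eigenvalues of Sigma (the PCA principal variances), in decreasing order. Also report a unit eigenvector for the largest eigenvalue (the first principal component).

Step 1 — characteristic polynomial of 2×2 Sigma:
  det(Sigma - λI) = λ² - trace · λ + det = 0.
  trace = 17 + 4 = 21, det = 17·4 - (-3)² = 59.
Step 2 — discriminant:
  Δ = trace² - 4·det = 441 - 236 = 205.
Step 3 — eigenvalues:
  λ = (trace ± √Δ)/2 = (21 ± 14.3178)/2,
  λ_1 = 17.6589,  λ_2 = 3.3411.

Step 4 — unit eigenvector for λ_1: solve (Sigma - λ_1 I)v = 0. First row:
  (17 - 17.6589)·v_x + (-3)·v_y = 0, i.e. (-0.6589)·v_x + (-3)·v_y = 0,
  so v ∝ (b, λ_1 - a) = (-3, 0.6589); multiply by -1 so the first entry is positive: u = (3, -0.6589).
  ||u|| = √((3)² + (-0.6589)²) = √(9.4342) ≈ 3.0715,
  v_1 = u/||u|| ≈ (0.9767, -0.2145) (||v_1|| = 1).

λ_1 = 17.6589,  λ_2 = 3.3411;  v_1 ≈ (0.9767, -0.2145)


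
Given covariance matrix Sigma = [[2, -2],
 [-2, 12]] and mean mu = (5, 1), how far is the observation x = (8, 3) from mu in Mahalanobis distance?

Step 1 — centre the observation: (x - mu) = (3, 2).

Step 2 — invert Sigma. det(Sigma) = 2·12 - (-2)² = 20.
  Sigma^{-1} = (1/det) · [[d, -b], [-b, a]] = [[0.6, 0.1],
 [0.1, 0.1]].

Step 3 — form the quadratic (x - mu)^T · Sigma^{-1} · (x - mu):
  Sigma^{-1} · (x - mu) = (2, 0.5).
  (x - mu)^T · [Sigma^{-1} · (x - mu)] = (3)·(2) + (2)·(0.5) = 7.

Step 4 — take square root: d = √(7) ≈ 2.6458.

d(x, mu) = √(7) ≈ 2.6458


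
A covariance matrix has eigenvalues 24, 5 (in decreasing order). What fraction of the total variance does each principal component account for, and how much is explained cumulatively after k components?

Step 1 — total variance = trace(Sigma) = Σ λ_i = 24 + 5 = 29.

Step 2 — fraction explained by component i = λ_i / Σ λ:
  PC1: 24/29 = 0.8276
  PC2: 5/29 = 0.1724

Step 3 — cumulative fraction after k components = (λ_1 + ... + λ_k) / Σ λ:
  k = 1: 24/29 = 0.8276
  k = 2: (24 + 5)/29 = 29/29 = 1

Summary (fraction, with percent):

explained: PC1 0.8276 (82.76%), PC2 0.1724 (17.24%);  cumulative: 0.8276, 1


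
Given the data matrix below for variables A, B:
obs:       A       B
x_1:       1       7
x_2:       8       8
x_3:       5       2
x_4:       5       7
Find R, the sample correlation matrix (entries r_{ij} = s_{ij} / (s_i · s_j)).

Step 1 — column means:
  mean(A) = (1 + 8 + 5 + 5) / 4 = 19/4 = 4.75
  mean(B) = (7 + 8 + 2 + 7) / 4 = 24/4 = 6

Step 2 — sample variances and covariances s[i,j] = (1/(n-1)) · Σ_k (x_{k,i} - mean_i) · (x_{k,j} - mean_j), with n-1 = 3:
  s[A,A] = ((-3.75)·(-3.75) + (3.25)·(3.25) + (0.25)·(0.25) + (0.25)·(0.25)) / 3 = 24.75/3 = 8.25
  s[A,B] = ((-3.75)·(1) + (3.25)·(2) + (0.25)·(-4) + (0.25)·(1)) / 3 = 2/3 = 0.6667
  s[B,B] = ((1)·(1) + (2)·(2) + (-4)·(-4) + (1)·(1)) / 3 = 22/3 = 7.3333
  Sample standard deviations s_i = √(s[i,i]):
  s(A) = √(8.25) = 2.8723
  s(B) = √(7.3333) = 2.708

Step 3 — r_{ij} = s_{ij} / (s_i · s_j):
  r[A,A] = 1 (diagonal).
  r[A,B] = 0.6667 / (2.8723 · 2.708) = 0.6667 / 7.7782 = 0.0857
  r[B,B] = 1 (diagonal).

R is symmetric with unit diagonal. Assembling:

R = [[1, 0.0857],
 [0.0857, 1]]


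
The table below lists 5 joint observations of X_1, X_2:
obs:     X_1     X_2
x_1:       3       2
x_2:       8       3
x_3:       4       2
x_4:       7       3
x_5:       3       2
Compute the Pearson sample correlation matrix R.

Step 1 — column means:
  mean(X_1) = (3 + 8 + 4 + 7 + 3) / 5 = 25/5 = 5
  mean(X_2) = (2 + 3 + 2 + 3 + 2) / 5 = 12/5 = 2.4

Step 2 — sample variances and covariances s[i,j] = (1/(n-1)) · Σ_k (x_{k,i} - mean_i) · (x_{k,j} - mean_j), with n-1 = 4:
  s[X_1,X_1] = ((-2)·(-2) + (3)·(3) + (-1)·(-1) + (2)·(2) + (-2)·(-2)) / 4 = 22/4 = 5.5
  s[X_1,X_2] = ((-2)·(-0.4) + (3)·(0.6) + (-1)·(-0.4) + (2)·(0.6) + (-2)·(-0.4)) / 4 = 5/4 = 1.25
  s[X_2,X_2] = ((-0.4)·(-0.4) + (0.6)·(0.6) + (-0.4)·(-0.4) + (0.6)·(0.6) + (-0.4)·(-0.4)) / 4 = 1.2/4 = 0.3
  Sample standard deviations s_i = √(s[i,i]):
  s(X_1) = √(5.5) = 2.3452
  s(X_2) = √(0.3) = 0.5477

Step 3 — r_{ij} = s_{ij} / (s_i · s_j):
  r[X_1,X_1] = 1 (diagonal).
  r[X_1,X_2] = 1.25 / (2.3452 · 0.5477) = 1.25 / 1.2845 = 0.9731
  r[X_2,X_2] = 1 (diagonal).

R is symmetric with unit diagonal. Assembling:

R = [[1, 0.9731],
 [0.9731, 1]]


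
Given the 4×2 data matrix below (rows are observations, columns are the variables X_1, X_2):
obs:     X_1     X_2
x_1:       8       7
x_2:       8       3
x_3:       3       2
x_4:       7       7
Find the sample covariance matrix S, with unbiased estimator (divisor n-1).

Step 1 — column means:
  mean(X_1) = (8 + 8 + 3 + 7) / 4 = 26/4 = 6.5
  mean(X_2) = (7 + 3 + 2 + 7) / 4 = 19/4 = 4.75

Step 2 — sample covariance S[i,j] = (1/(n-1)) · Σ_k (x_{k,i} - mean_i) · (x_{k,j} - mean_j), with n-1 = 3.
  S[X_1,X_1] = ((1.5)·(1.5) + (1.5)·(1.5) + (-3.5)·(-3.5) + (0.5)·(0.5)) / 3 = 17/3 = 5.6667
  S[X_1,X_2] = ((1.5)·(2.25) + (1.5)·(-1.75) + (-3.5)·(-2.75) + (0.5)·(2.25)) / 3 = 11.5/3 = 3.8333
  S[X_2,X_2] = ((2.25)·(2.25) + (-1.75)·(-1.75) + (-2.75)·(-2.75) + (2.25)·(2.25)) / 3 = 20.75/3 = 6.9167

S is symmetric (S[j,i] = S[i,j]). Assembling:

S = [[5.6667, 3.8333],
 [3.8333, 6.9167]]


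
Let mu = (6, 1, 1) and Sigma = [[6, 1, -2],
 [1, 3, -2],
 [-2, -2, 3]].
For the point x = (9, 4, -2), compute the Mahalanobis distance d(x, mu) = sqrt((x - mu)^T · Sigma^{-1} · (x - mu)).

Step 1 — centre the observation: (x - mu) = (3, 3, -3).

Step 2 — invert Sigma (cofactor / det for 3×3, or solve directly):
  Sigma^{-1} = [[0.2174, 0.0435, 0.1739],
 [0.0435, 0.6087, 0.4348],
 [0.1739, 0.4348, 0.7391]].

Step 3 — form the quadratic (x - mu)^T · Sigma^{-1} · (x - mu):
  Sigma^{-1} · (x - mu) = (0.2609, 0.6522, -0.3913).
  (x - mu)^T · [Sigma^{-1} · (x - mu)] = (3)·(0.2609) + (3)·(0.6522) + (-3)·(-0.3913) = 3.913.

Step 4 — take square root: d = √(3.913) ≈ 1.9781.

d(x, mu) = √(3.913) ≈ 1.9781


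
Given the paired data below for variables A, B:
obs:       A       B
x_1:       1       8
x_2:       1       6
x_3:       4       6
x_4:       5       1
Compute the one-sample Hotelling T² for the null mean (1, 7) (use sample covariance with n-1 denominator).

Step 1 — sample mean vector:
  mean(A) = (1 + 1 + 4 + 5) / 4 = 11/4 = 2.75
  mean(B) = (8 + 6 + 6 + 1) / 4 = 21/4 = 5.25
  x̄ = (2.75, 5.25),  deviation x̄ - mu_0 = (2.75, 5.25) - (1, 7) = (1.75, -1.75).

Step 2 — sample covariance matrix, S[i,j] = (1/(n-1)) · Σ_k (x_{k,i} - mean_i) · (x_{k,j} - mean_j), divisor n-1 = 3:
  S[A,A] = ((-1.75)·(-1.75) + (-1.75)·(-1.75) + (1.25)·(1.25) + (2.25)·(2.25)) / 3 = 12.75/3 = 4.25
  S[A,B] = ((-1.75)·(2.75) + (-1.75)·(0.75) + (1.25)·(0.75) + (2.25)·(-4.25)) / 3 = -14.75/3 = -4.9167
  S[B,B] = ((2.75)·(2.75) + (0.75)·(0.75) + (0.75)·(0.75) + (-4.25)·(-4.25)) / 3 = 26.75/3 = 8.9167
  S = [[4.25, -4.9167],
 [-4.9167, 8.9167]].

Step 3 — invert S. det(S) = 4.25·8.9167 - (-4.9167)² = 13.7222.
  S^{-1} = (1/det) · [[d, -b], [-b, a]] = [[0.6498, 0.3583],
 [0.3583, 0.3097]].

Step 4 — quadratic form (x̄ - mu_0)^T · S^{-1} · (x̄ - mu_0):
  S^{-1} · (x̄ - mu_0) = (0.5101, 0.085),
  (x̄ - mu_0)^T · [...] = (1.75)·(0.5101) + (-1.75)·(0.085) = 0.7439.

Step 5 — scale by n: T² = 4 · 0.7439 = 2.9757.

T² ≈ 2.9757


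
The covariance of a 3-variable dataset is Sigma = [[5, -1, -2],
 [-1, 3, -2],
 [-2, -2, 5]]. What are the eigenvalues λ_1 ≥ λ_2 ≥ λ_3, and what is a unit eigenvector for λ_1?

Step 1 — characteristic polynomial p(λ) = det(λI - Sigma) = λ³ - tr·λ² + c_1·λ - det, where tr = trace, c_1 = sum of the principal 2×2 minors, det = det(Sigma):
  tr = 5 + 3 + 5 = 13,
  c_1 = (5·3 - (-1)²) + (5·5 - (-2)²) + (3·5 - (-2)²) = 14 + 21 + 11 = 46,
  det = 5·(3·5 - (-2)²) - (-1)·((-1)·5 - (-2)·(-2)) + (-2)·((-1)·(-2) - 3·(-2)) = 5·(11) - (-1)·(-9) + (-2)·(8) = 30.
  So p(λ) = λ³ - 13λ² + 46λ - 30.
Step 2 — look for an integer root (rational root theorem: any rational root is an integer divisor of 30). Testing λ = 5:
  p(5) = 125 - 325 + 230 - 30 = 0  ✓
  Dividing out (λ - 5): p(λ) = (λ - 5)(λ² - 8λ + 6).
Step 3 — remaining eigenvalues from the quadratic λ² - 8λ + 6 = 0:
  Δ = 8² - 4·6 = 64 - 24 = 40,  λ = (8 ± √40)/2 = (8 ± 6.3246)/2 ≈ 7.1623 or 0.8377.
  Sorted: λ_1 = 7.1623,  λ_2 = 5,  λ_3 = 0.8377  (check: sum = 13 = tr ✓).

Step 4 — unit eigenvector for λ_1 ≈ 7.1623: v spans the null space of (Sigma - λ_1 I), whose rows are
  r_1 = (-2.1623, -1, -2),  r_2 = (-1, -4.1623, -2),  r_3 = (-2, -2, -2.1623).
  v is orthogonal to every row, so take v ∝ r_1 × r_2 = ((-1)·(-2) - (-2)·(-4.1623), (-2)·(-1) - (-2.1623)·(-2), (-2.1623)·(-4.1623) - (-1)·(-1)) ≈ (-6.3246, -2.3246, 8).
  Rescale (multiply by -1 so the first nonzero entry is positive): u = (6.3246, 2.3246, -8).
  ||u|| = √((6.3246)² + (2.3246)² + (-8)²) = √(109.4036) ≈ 10.4596,  v_1 = u/||u|| ≈ (0.6047, 0.2222, -0.7648) (||v_1|| = 1).

λ_1 = 7.1623,  λ_2 = 5,  λ_3 = 0.8377;  v_1 ≈ (0.6047, 0.2222, -0.7648)


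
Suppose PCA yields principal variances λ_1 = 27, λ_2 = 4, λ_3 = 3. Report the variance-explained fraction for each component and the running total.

Step 1 — total variance = trace(Sigma) = Σ λ_i = 27 + 4 + 3 = 34.

Step 2 — fraction explained by component i = λ_i / Σ λ:
  PC1: 27/34 = 0.7941
  PC2: 4/34 = 0.1176
  PC3: 3/34 = 0.0882

Step 3 — cumulative fraction after k components = (λ_1 + ... + λ_k) / Σ λ:
  k = 1: 27/34 = 0.7941
  k = 2: (27 + 4)/34 = 31/34 = 0.9118
  k = 3: (27 + 4 + 3)/34 = 34/34 = 1

Summary (fraction, with percent):

explained: PC1 0.7941 (79.41%), PC2 0.1176 (11.76%), PC3 0.0882 (8.82%);  cumulative: 0.7941, 0.9118, 1


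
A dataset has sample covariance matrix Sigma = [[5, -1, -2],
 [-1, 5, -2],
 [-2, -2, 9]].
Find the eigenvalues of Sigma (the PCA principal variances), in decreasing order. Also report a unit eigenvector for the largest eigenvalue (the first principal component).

Step 1 — characteristic polynomial p(λ) = det(λI - Sigma) = λ³ - tr·λ² + c_1·λ - det, where tr = trace, c_1 = sum of the principal 2×2 minors, det = det(Sigma):
  tr = 5 + 5 + 9 = 19,
  c_1 = (5·5 - (-1)²) + (5·9 - (-2)²) + (5·9 - (-2)²) = 24 + 41 + 41 = 106,
  det = 5·(5·9 - (-2)²) - (-1)·((-1)·9 - (-2)·(-2)) + (-2)·((-1)·(-2) - 5·(-2)) = 5·(41) - (-1)·(-13) + (-2)·(12) = 168.
  So p(λ) = λ³ - 19λ² + 106λ - 168.
Step 2 — look for an integer root (rational root theorem: any rational root is an integer divisor of 168). Testing λ = 6:
  p(6) = 216 - 684 + 636 - 168 = 0  ✓
  Dividing out (λ - 6): p(λ) = (λ - 6)(λ² - 13λ + 28).
Step 3 — remaining eigenvalues from the quadratic λ² - 13λ + 28 = 0:
  Δ = 13² - 4·28 = 169 - 112 = 57,  λ = (13 ± √57)/2 = (13 ± 7.5498)/2 ≈ 10.2749 or 2.7251.
  Sorted: λ_1 = 10.2749,  λ_2 = 6,  λ_3 = 2.7251  (check: sum = 19 = tr ✓).

Step 4 — unit eigenvector for λ_1 ≈ 10.2749: v spans the null space of (Sigma - λ_1 I), whose rows are
  r_1 = (-5.2749, -1, -2),  r_2 = (-1, -5.2749, -2),  r_3 = (-2, -2, -1.2749).
  v is orthogonal to every row, so take v ∝ r_1 × r_2 = ((-1)·(-2) - (-2)·(-5.2749), (-2)·(-1) - (-5.2749)·(-2), (-5.2749)·(-5.2749) - (-1)·(-1)) ≈ (-8.5498, -8.5498, 26.8248).
  Rescale (multiply by -1 so the first nonzero entry is positive): u = (8.5498, 8.5498, -26.8248).
  ||u|| = √((8.5498)² + (8.5498)² + (-26.8248)²) = √(865.7666) ≈ 29.4239,  v_1 = u/||u|| ≈ (0.2906, 0.2906, -0.9117) (||v_1|| = 1).

λ_1 = 10.2749,  λ_2 = 6,  λ_3 = 2.7251;  v_1 ≈ (0.2906, 0.2906, -0.9117)


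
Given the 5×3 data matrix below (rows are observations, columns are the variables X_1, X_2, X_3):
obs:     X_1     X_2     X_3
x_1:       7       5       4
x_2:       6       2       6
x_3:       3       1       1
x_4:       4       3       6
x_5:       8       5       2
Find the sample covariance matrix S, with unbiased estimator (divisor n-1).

Step 1 — column means:
  mean(X_1) = (7 + 6 + 3 + 4 + 8) / 5 = 28/5 = 5.6
  mean(X_2) = (5 + 2 + 1 + 3 + 5) / 5 = 16/5 = 3.2
  mean(X_3) = (4 + 6 + 1 + 6 + 2) / 5 = 19/5 = 3.8

Step 2 — sample covariance S[i,j] = (1/(n-1)) · Σ_k (x_{k,i} - mean_i) · (x_{k,j} - mean_j), with n-1 = 4.
  S[X_1,X_1] = ((1.4)·(1.4) + (0.4)·(0.4) + (-2.6)·(-2.6) + (-1.6)·(-1.6) + (2.4)·(2.4)) / 4 = 17.2/4 = 4.3
  S[X_1,X_2] = ((1.4)·(1.8) + (0.4)·(-1.2) + (-2.6)·(-2.2) + (-1.6)·(-0.2) + (2.4)·(1.8)) / 4 = 12.4/4 = 3.1
  S[X_1,X_3] = ((1.4)·(0.2) + (0.4)·(2.2) + (-2.6)·(-2.8) + (-1.6)·(2.2) + (2.4)·(-1.8)) / 4 = 0.6/4 = 0.15
  S[X_2,X_2] = ((1.8)·(1.8) + (-1.2)·(-1.2) + (-2.2)·(-2.2) + (-0.2)·(-0.2) + (1.8)·(1.8)) / 4 = 12.8/4 = 3.2
  S[X_2,X_3] = ((1.8)·(0.2) + (-1.2)·(2.2) + (-2.2)·(-2.8) + (-0.2)·(2.2) + (1.8)·(-1.8)) / 4 = 0.2/4 = 0.05
  S[X_3,X_3] = ((0.2)·(0.2) + (2.2)·(2.2) + (-2.8)·(-2.8) + (2.2)·(2.2) + (-1.8)·(-1.8)) / 4 = 20.8/4 = 5.2

S is symmetric (S[j,i] = S[i,j]). Assembling:

S = [[4.3, 3.1, 0.15],
 [3.1, 3.2, 0.05],
 [0.15, 0.05, 5.2]]


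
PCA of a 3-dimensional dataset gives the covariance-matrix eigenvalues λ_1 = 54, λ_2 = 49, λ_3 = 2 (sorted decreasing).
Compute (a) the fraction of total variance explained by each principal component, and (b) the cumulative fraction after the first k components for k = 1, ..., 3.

Step 1 — total variance = trace(Sigma) = Σ λ_i = 54 + 49 + 2 = 105.

Step 2 — fraction explained by component i = λ_i / Σ λ:
  PC1: 54/105 = 0.5143
  PC2: 49/105 = 0.4667
  PC3: 2/105 = 0.019

Step 3 — cumulative fraction after k components = (λ_1 + ... + λ_k) / Σ λ:
  k = 1: 54/105 = 0.5143
  k = 2: (54 + 49)/105 = 103/105 = 0.981
  k = 3: (54 + 49 + 2)/105 = 105/105 = 1

Summary (fraction, with percent):

explained: PC1 0.5143 (51.43%), PC2 0.4667 (46.67%), PC3 0.019 (1.9%);  cumulative: 0.5143, 0.981, 1


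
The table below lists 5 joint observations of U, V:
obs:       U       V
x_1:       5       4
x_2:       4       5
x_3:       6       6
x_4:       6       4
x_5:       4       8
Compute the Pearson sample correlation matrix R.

Step 1 — column means:
  mean(U) = (5 + 4 + 6 + 6 + 4) / 5 = 25/5 = 5
  mean(V) = (4 + 5 + 6 + 4 + 8) / 5 = 27/5 = 5.4

Step 2 — sample variances and covariances s[i,j] = (1/(n-1)) · Σ_k (x_{k,i} - mean_i) · (x_{k,j} - mean_j), with n-1 = 4:
  s[U,U] = ((0)·(0) + (-1)·(-1) + (1)·(1) + (1)·(1) + (-1)·(-1)) / 4 = 4/4 = 1
  s[U,V] = ((0)·(-1.4) + (-1)·(-0.4) + (1)·(0.6) + (1)·(-1.4) + (-1)·(2.6)) / 4 = -3/4 = -0.75
  s[V,V] = ((-1.4)·(-1.4) + (-0.4)·(-0.4) + (0.6)·(0.6) + (-1.4)·(-1.4) + (2.6)·(2.6)) / 4 = 11.2/4 = 2.8
  Sample standard deviations s_i = √(s[i,i]):
  s(U) = √(1) = 1
  s(V) = √(2.8) = 1.6733

Step 3 — r_{ij} = s_{ij} / (s_i · s_j):
  r[U,U] = 1 (diagonal).
  r[U,V] = -0.75 / (1 · 1.6733) = -0.75 / 1.6733 = -0.4482
  r[V,V] = 1 (diagonal).

R is symmetric with unit diagonal. Assembling:

R = [[1, -0.4482],
 [-0.4482, 1]]


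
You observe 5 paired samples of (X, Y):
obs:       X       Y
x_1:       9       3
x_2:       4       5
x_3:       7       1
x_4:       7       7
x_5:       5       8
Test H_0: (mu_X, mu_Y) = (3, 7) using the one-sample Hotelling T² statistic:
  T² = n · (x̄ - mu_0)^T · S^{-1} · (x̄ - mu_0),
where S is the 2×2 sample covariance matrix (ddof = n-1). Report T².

Step 1 — sample mean vector:
  mean(X) = (9 + 4 + 7 + 7 + 5) / 5 = 32/5 = 6.4
  mean(Y) = (3 + 5 + 1 + 7 + 8) / 5 = 24/5 = 4.8
  x̄ = (6.4, 4.8),  deviation x̄ - mu_0 = (6.4, 4.8) - (3, 7) = (3.4, -2.2).

Step 2 — sample covariance matrix, S[i,j] = (1/(n-1)) · Σ_k (x_{k,i} - mean_i) · (x_{k,j} - mean_j), divisor n-1 = 4:
  S[X,X] = ((2.6)·(2.6) + (-2.4)·(-2.4) + (0.6)·(0.6) + (0.6)·(0.6) + (-1.4)·(-1.4)) / 4 = 15.2/4 = 3.8
  S[X,Y] = ((2.6)·(-1.8) + (-2.4)·(0.2) + (0.6)·(-3.8) + (0.6)·(2.2) + (-1.4)·(3.2)) / 4 = -10.6/4 = -2.65
  S[Y,Y] = ((-1.8)·(-1.8) + (0.2)·(0.2) + (-3.8)·(-3.8) + (2.2)·(2.2) + (3.2)·(3.2)) / 4 = 32.8/4 = 8.2
  S = [[3.8, -2.65],
 [-2.65, 8.2]].

Step 3 — invert S. det(S) = 3.8·8.2 - (-2.65)² = 24.1375.
  S^{-1} = (1/det) · [[d, -b], [-b, a]] = [[0.3397, 0.1098],
 [0.1098, 0.1574]].

Step 4 — quadratic form (x̄ - mu_0)^T · S^{-1} · (x̄ - mu_0):
  S^{-1} · (x̄ - mu_0) = (0.9135, 0.0269),
  (x̄ - mu_0)^T · [...] = (3.4)·(0.9135) + (-2.2)·(0.0269) = 3.0467.

Step 5 — scale by n: T² = 5 · 3.0467 = 15.2336.

T² ≈ 15.2336


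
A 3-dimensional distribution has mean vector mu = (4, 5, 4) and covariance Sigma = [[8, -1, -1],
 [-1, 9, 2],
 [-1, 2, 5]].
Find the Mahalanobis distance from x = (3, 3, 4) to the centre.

Step 1 — centre the observation: (x - mu) = (-1, -2, 0).

Step 2 — invert Sigma (cofactor / det for 3×3, or solve directly):
  Sigma^{-1} = [[0.1289, 0.0094, 0.022],
 [0.0094, 0.1226, -0.0472],
 [0.022, -0.0472, 0.2233]].

Step 3 — form the quadratic (x - mu)^T · Sigma^{-1} · (x - mu):
  Sigma^{-1} · (x - mu) = (-0.1478, -0.2547, 0.0723).
  (x - mu)^T · [Sigma^{-1} · (x - mu)] = (-1)·(-0.1478) + (-2)·(-0.2547) + (0)·(0.0723) = 0.6572.

Step 4 — take square root: d = √(0.6572) ≈ 0.8107.

d(x, mu) = √(0.6572) ≈ 0.8107


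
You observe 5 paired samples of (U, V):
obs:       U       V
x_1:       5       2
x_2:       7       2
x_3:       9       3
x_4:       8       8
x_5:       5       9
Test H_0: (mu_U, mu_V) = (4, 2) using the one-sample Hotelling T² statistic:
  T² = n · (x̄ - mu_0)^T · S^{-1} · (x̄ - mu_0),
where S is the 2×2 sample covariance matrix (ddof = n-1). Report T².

Step 1 — sample mean vector:
  mean(U) = (5 + 7 + 9 + 8 + 5) / 5 = 34/5 = 6.8
  mean(V) = (2 + 2 + 3 + 8 + 9) / 5 = 24/5 = 4.8
  x̄ = (6.8, 4.8),  deviation x̄ - mu_0 = (6.8, 4.8) - (4, 2) = (2.8, 2.8).

Step 2 — sample covariance matrix, S[i,j] = (1/(n-1)) · Σ_k (x_{k,i} - mean_i) · (x_{k,j} - mean_j), divisor n-1 = 4:
  S[U,U] = ((-1.8)·(-1.8) + (0.2)·(0.2) + (2.2)·(2.2) + (1.2)·(1.2) + (-1.8)·(-1.8)) / 4 = 12.8/4 = 3.2
  S[U,V] = ((-1.8)·(-2.8) + (0.2)·(-2.8) + (2.2)·(-1.8) + (1.2)·(3.2) + (-1.8)·(4.2)) / 4 = -3.2/4 = -0.8
  S[V,V] = ((-2.8)·(-2.8) + (-2.8)·(-2.8) + (-1.8)·(-1.8) + (3.2)·(3.2) + (4.2)·(4.2)) / 4 = 46.8/4 = 11.7
  S = [[3.2, -0.8],
 [-0.8, 11.7]].

Step 3 — invert S. det(S) = 3.2·11.7 - (-0.8)² = 36.8.
  S^{-1} = (1/det) · [[d, -b], [-b, a]] = [[0.3179, 0.0217],
 [0.0217, 0.087]].

Step 4 — quadratic form (x̄ - mu_0)^T · S^{-1} · (x̄ - mu_0):
  S^{-1} · (x̄ - mu_0) = (0.9511, 0.3043),
  (x̄ - mu_0)^T · [...] = (2.8)·(0.9511) + (2.8)·(0.3043) = 3.5152.

Step 5 — scale by n: T² = 5 · 3.5152 = 17.5761.

T² ≈ 17.5761


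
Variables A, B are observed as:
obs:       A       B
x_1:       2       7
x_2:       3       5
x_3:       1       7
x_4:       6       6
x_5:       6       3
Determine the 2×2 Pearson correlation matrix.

Step 1 — column means:
  mean(A) = (2 + 3 + 1 + 6 + 6) / 5 = 18/5 = 3.6
  mean(B) = (7 + 5 + 7 + 6 + 3) / 5 = 28/5 = 5.6

Step 2 — sample variances and covariances s[i,j] = (1/(n-1)) · Σ_k (x_{k,i} - mean_i) · (x_{k,j} - mean_j), with n-1 = 4:
  s[A,A] = ((-1.6)·(-1.6) + (-0.6)·(-0.6) + (-2.6)·(-2.6) + (2.4)·(2.4) + (2.4)·(2.4)) / 4 = 21.2/4 = 5.3
  s[A,B] = ((-1.6)·(1.4) + (-0.6)·(-0.6) + (-2.6)·(1.4) + (2.4)·(0.4) + (2.4)·(-2.6)) / 4 = -10.8/4 = -2.7
  s[B,B] = ((1.4)·(1.4) + (-0.6)·(-0.6) + (1.4)·(1.4) + (0.4)·(0.4) + (-2.6)·(-2.6)) / 4 = 11.2/4 = 2.8
  Sample standard deviations s_i = √(s[i,i]):
  s(A) = √(5.3) = 2.3022
  s(B) = √(2.8) = 1.6733

Step 3 — r_{ij} = s_{ij} / (s_i · s_j):
  r[A,A] = 1 (diagonal).
  r[A,B] = -2.7 / (2.3022 · 1.6733) = -2.7 / 3.8523 = -0.7009
  r[B,B] = 1 (diagonal).

R is symmetric with unit diagonal. Assembling:

R = [[1, -0.7009],
 [-0.7009, 1]]


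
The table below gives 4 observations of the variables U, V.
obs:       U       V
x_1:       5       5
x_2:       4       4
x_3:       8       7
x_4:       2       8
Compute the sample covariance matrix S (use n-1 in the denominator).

Step 1 — column means:
  mean(U) = (5 + 4 + 8 + 2) / 4 = 19/4 = 4.75
  mean(V) = (5 + 4 + 7 + 8) / 4 = 24/4 = 6

Step 2 — sample covariance S[i,j] = (1/(n-1)) · Σ_k (x_{k,i} - mean_i) · (x_{k,j} - mean_j), with n-1 = 3.
  S[U,U] = ((0.25)·(0.25) + (-0.75)·(-0.75) + (3.25)·(3.25) + (-2.75)·(-2.75)) / 3 = 18.75/3 = 6.25
  S[U,V] = ((0.25)·(-1) + (-0.75)·(-2) + (3.25)·(1) + (-2.75)·(2)) / 3 = -1/3 = -0.3333
  S[V,V] = ((-1)·(-1) + (-2)·(-2) + (1)·(1) + (2)·(2)) / 3 = 10/3 = 3.3333

S is symmetric (S[j,i] = S[i,j]). Assembling:

S = [[6.25, -0.3333],
 [-0.3333, 3.3333]]


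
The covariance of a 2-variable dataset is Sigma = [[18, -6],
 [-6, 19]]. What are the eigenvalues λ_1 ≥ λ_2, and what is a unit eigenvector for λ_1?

Step 1 — characteristic polynomial of 2×2 Sigma:
  det(Sigma - λI) = λ² - trace · λ + det = 0.
  trace = 18 + 19 = 37, det = 18·19 - (-6)² = 306.
Step 2 — discriminant:
  Δ = trace² - 4·det = 1369 - 1224 = 145.
Step 3 — eigenvalues:
  λ = (trace ± √Δ)/2 = (37 ± 12.0416)/2,
  λ_1 = 24.5208,  λ_2 = 12.4792.

Step 4 — unit eigenvector for λ_1: solve (Sigma - λ_1 I)v = 0. First row:
  (18 - 24.5208)·v_x + (-6)·v_y = 0, i.e. (-6.5208)·v_x + (-6)·v_y = 0,
  so v ∝ (b, λ_1 - a) = (-6, 6.5208); multiply by -1 so the first entry is positive: u = (6, -6.5208).
  ||u|| = √((6)² + (-6.5208)²) = √(78.5208) ≈ 8.8612,
  v_1 = u/||u|| ≈ (0.6771, -0.7359) (||v_1|| = 1).

λ_1 = 24.5208,  λ_2 = 12.4792;  v_1 ≈ (0.6771, -0.7359)


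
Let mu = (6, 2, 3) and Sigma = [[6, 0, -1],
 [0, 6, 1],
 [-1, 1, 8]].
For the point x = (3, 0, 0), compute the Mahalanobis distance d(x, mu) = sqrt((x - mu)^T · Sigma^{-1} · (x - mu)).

Step 1 — centre the observation: (x - mu) = (-3, -2, -3).

Step 2 — invert Sigma (cofactor / det for 3×3, or solve directly):
  Sigma^{-1} = [[0.1703, -0.0036, 0.0217],
 [-0.0036, 0.1703, -0.0217],
 [0.0217, -0.0217, 0.1304]].

Step 3 — form the quadratic (x - mu)^T · Sigma^{-1} · (x - mu):
  Sigma^{-1} · (x - mu) = (-0.5688, -0.2645, -0.413).
  (x - mu)^T · [Sigma^{-1} · (x - mu)] = (-3)·(-0.5688) + (-2)·(-0.2645) + (-3)·(-0.413) = 3.4746.

Step 4 — take square root: d = √(3.4746) ≈ 1.864.

d(x, mu) = √(3.4746) ≈ 1.864


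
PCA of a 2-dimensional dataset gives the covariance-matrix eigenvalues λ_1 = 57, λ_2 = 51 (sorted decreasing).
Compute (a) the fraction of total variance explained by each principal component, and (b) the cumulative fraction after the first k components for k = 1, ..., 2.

Step 1 — total variance = trace(Sigma) = Σ λ_i = 57 + 51 = 108.

Step 2 — fraction explained by component i = λ_i / Σ λ:
  PC1: 57/108 = 0.5278
  PC2: 51/108 = 0.4722

Step 3 — cumulative fraction after k components = (λ_1 + ... + λ_k) / Σ λ:
  k = 1: 57/108 = 0.5278
  k = 2: (57 + 51)/108 = 108/108 = 1

Summary (fraction, with percent):

explained: PC1 0.5278 (52.78%), PC2 0.4722 (47.22%);  cumulative: 0.5278, 1


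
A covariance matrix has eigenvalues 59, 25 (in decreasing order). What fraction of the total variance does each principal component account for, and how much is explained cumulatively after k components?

Step 1 — total variance = trace(Sigma) = Σ λ_i = 59 + 25 = 84.

Step 2 — fraction explained by component i = λ_i / Σ λ:
  PC1: 59/84 = 0.7024
  PC2: 25/84 = 0.2976

Step 3 — cumulative fraction after k components = (λ_1 + ... + λ_k) / Σ λ:
  k = 1: 59/84 = 0.7024
  k = 2: (59 + 25)/84 = 84/84 = 1

Summary (fraction, with percent):

explained: PC1 0.7024 (70.24%), PC2 0.2976 (29.76%);  cumulative: 0.7024, 1


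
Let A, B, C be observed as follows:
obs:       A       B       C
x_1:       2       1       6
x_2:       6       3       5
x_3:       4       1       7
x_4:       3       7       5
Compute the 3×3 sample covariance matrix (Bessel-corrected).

Step 1 — column means:
  mean(A) = (2 + 6 + 4 + 3) / 4 = 15/4 = 3.75
  mean(B) = (1 + 3 + 1 + 7) / 4 = 12/4 = 3
  mean(C) = (6 + 5 + 7 + 5) / 4 = 23/4 = 5.75

Step 2 — sample covariance S[i,j] = (1/(n-1)) · Σ_k (x_{k,i} - mean_i) · (x_{k,j} - mean_j), with n-1 = 3.
  S[A,A] = ((-1.75)·(-1.75) + (2.25)·(2.25) + (0.25)·(0.25) + (-0.75)·(-0.75)) / 3 = 8.75/3 = 2.9167
  S[A,B] = ((-1.75)·(-2) + (2.25)·(0) + (0.25)·(-2) + (-0.75)·(4)) / 3 = 0/3 = 0
  S[A,C] = ((-1.75)·(0.25) + (2.25)·(-0.75) + (0.25)·(1.25) + (-0.75)·(-0.75)) / 3 = -1.25/3 = -0.4167
  S[B,B] = ((-2)·(-2) + (0)·(0) + (-2)·(-2) + (4)·(4)) / 3 = 24/3 = 8
  S[B,C] = ((-2)·(0.25) + (0)·(-0.75) + (-2)·(1.25) + (4)·(-0.75)) / 3 = -6/3 = -2
  S[C,C] = ((0.25)·(0.25) + (-0.75)·(-0.75) + (1.25)·(1.25) + (-0.75)·(-0.75)) / 3 = 2.75/3 = 0.9167

S is symmetric (S[j,i] = S[i,j]). Assembling:

S = [[2.9167, 0, -0.4167],
 [0, 8, -2],
 [-0.4167, -2, 0.9167]]


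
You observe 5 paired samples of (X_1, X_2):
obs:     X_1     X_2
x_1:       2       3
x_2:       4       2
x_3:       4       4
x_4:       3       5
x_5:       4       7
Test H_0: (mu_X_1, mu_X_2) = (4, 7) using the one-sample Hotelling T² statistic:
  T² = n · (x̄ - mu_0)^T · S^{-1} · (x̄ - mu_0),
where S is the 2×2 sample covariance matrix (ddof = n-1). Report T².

Step 1 — sample mean vector:
  mean(X_1) = (2 + 4 + 4 + 3 + 4) / 5 = 17/5 = 3.4
  mean(X_2) = (3 + 2 + 4 + 5 + 7) / 5 = 21/5 = 4.2
  x̄ = (3.4, 4.2),  deviation x̄ - mu_0 = (3.4, 4.2) - (4, 7) = (-0.6, -2.8).

Step 2 — sample covariance matrix, S[i,j] = (1/(n-1)) · Σ_k (x_{k,i} - mean_i) · (x_{k,j} - mean_j), divisor n-1 = 4:
  S[X_1,X_1] = ((-1.4)·(-1.4) + (0.6)·(0.6) + (0.6)·(0.6) + (-0.4)·(-0.4) + (0.6)·(0.6)) / 4 = 3.2/4 = 0.8
  S[X_1,X_2] = ((-1.4)·(-1.2) + (0.6)·(-2.2) + (0.6)·(-0.2) + (-0.4)·(0.8) + (0.6)·(2.8)) / 4 = 1.6/4 = 0.4
  S[X_2,X_2] = ((-1.2)·(-1.2) + (-2.2)·(-2.2) + (-0.2)·(-0.2) + (0.8)·(0.8) + (2.8)·(2.8)) / 4 = 14.8/4 = 3.7
  S = [[0.8, 0.4],
 [0.4, 3.7]].

Step 3 — invert S. det(S) = 0.8·3.7 - (0.4)² = 2.8.
  S^{-1} = (1/det) · [[d, -b], [-b, a]] = [[1.3214, -0.1429],
 [-0.1429, 0.2857]].

Step 4 — quadratic form (x̄ - mu_0)^T · S^{-1} · (x̄ - mu_0):
  S^{-1} · (x̄ - mu_0) = (-0.3929, -0.7143),
  (x̄ - mu_0)^T · [...] = (-0.6)·(-0.3929) + (-2.8)·(-0.7143) = 2.2357.

Step 5 — scale by n: T² = 5 · 2.2357 = 11.1786.

T² ≈ 11.1786


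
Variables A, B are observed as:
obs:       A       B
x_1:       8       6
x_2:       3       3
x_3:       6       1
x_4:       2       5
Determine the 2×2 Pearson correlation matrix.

Step 1 — column means:
  mean(A) = (8 + 3 + 6 + 2) / 4 = 19/4 = 4.75
  mean(B) = (6 + 3 + 1 + 5) / 4 = 15/4 = 3.75

Step 2 — sample variances and covariances s[i,j] = (1/(n-1)) · Σ_k (x_{k,i} - mean_i) · (x_{k,j} - mean_j), with n-1 = 3:
  s[A,A] = ((3.25)·(3.25) + (-1.75)·(-1.75) + (1.25)·(1.25) + (-2.75)·(-2.75)) / 3 = 22.75/3 = 7.5833
  s[A,B] = ((3.25)·(2.25) + (-1.75)·(-0.75) + (1.25)·(-2.75) + (-2.75)·(1.25)) / 3 = 1.75/3 = 0.5833
  s[B,B] = ((2.25)·(2.25) + (-0.75)·(-0.75) + (-2.75)·(-2.75) + (1.25)·(1.25)) / 3 = 14.75/3 = 4.9167
  Sample standard deviations s_i = √(s[i,i]):
  s(A) = √(7.5833) = 2.7538
  s(B) = √(4.9167) = 2.2174

Step 3 — r_{ij} = s_{ij} / (s_i · s_j):
  r[A,A] = 1 (diagonal).
  r[A,B] = 0.5833 / (2.7538 · 2.2174) = 0.5833 / 6.1061 = 0.0955
  r[B,B] = 1 (diagonal).

R is symmetric with unit diagonal. Assembling:

R = [[1, 0.0955],
 [0.0955, 1]]


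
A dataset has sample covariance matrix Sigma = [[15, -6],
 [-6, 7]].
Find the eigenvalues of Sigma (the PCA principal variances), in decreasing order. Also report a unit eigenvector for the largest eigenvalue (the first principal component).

Step 1 — characteristic polynomial of 2×2 Sigma:
  det(Sigma - λI) = λ² - trace · λ + det = 0.
  trace = 15 + 7 = 22, det = 15·7 - (-6)² = 69.
Step 2 — discriminant:
  Δ = trace² - 4·det = 484 - 276 = 208.
Step 3 — eigenvalues:
  λ = (trace ± √Δ)/2 = (22 ± 14.4222)/2,
  λ_1 = 18.2111,  λ_2 = 3.7889.

Step 4 — unit eigenvector for λ_1: solve (Sigma - λ_1 I)v = 0. First row:
  (15 - 18.2111)·v_x + (-6)·v_y = 0, i.e. (-3.2111)·v_x + (-6)·v_y = 0,
  so v ∝ (b, λ_1 - a) = (-6, 3.2111); multiply by -1 so the first entry is positive: u = (6, -3.2111).
  ||u|| = √((6)² + (-3.2111)²) = √(46.3112) ≈ 6.8052,
  v_1 = u/||u|| ≈ (0.8817, -0.4719) (||v_1|| = 1).

λ_1 = 18.2111,  λ_2 = 3.7889;  v_1 ≈ (0.8817, -0.4719)


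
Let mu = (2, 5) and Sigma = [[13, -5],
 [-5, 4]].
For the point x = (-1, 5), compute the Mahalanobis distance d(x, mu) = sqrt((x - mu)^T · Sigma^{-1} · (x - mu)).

Step 1 — centre the observation: (x - mu) = (-3, 0).

Step 2 — invert Sigma. det(Sigma) = 13·4 - (-5)² = 27.
  Sigma^{-1} = (1/det) · [[d, -b], [-b, a]] = [[0.1481, 0.1852],
 [0.1852, 0.4815]].

Step 3 — form the quadratic (x - mu)^T · Sigma^{-1} · (x - mu):
  Sigma^{-1} · (x - mu) = (-0.4444, -0.5556).
  (x - mu)^T · [Sigma^{-1} · (x - mu)] = (-3)·(-0.4444) + (0)·(-0.5556) = 1.3333.

Step 4 — take square root: d = √(1.3333) ≈ 1.1547.

d(x, mu) = √(1.3333) ≈ 1.1547
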